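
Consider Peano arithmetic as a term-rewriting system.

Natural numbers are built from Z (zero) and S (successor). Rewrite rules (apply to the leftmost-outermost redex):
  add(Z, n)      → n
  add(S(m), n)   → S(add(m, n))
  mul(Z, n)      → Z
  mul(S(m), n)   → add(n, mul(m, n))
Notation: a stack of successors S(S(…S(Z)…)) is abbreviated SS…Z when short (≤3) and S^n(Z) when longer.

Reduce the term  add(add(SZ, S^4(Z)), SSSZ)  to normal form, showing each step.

  start: add(add(SZ, S^4(Z)), SSSZ)
  [1] add(S(add(Z, S^4(Z))), SSSZ)
  [2] S(add(add(Z, S^4(Z)), SSSZ))
  [3] S(add(S^4(Z), SSSZ))
  [4] S(S(add(SSSZ, SSSZ)))
  [5] S(S(S(add(SSZ, SSSZ))))
  [6] S(S(S(S(add(SZ, SSSZ)))))
  [7] S(S(S(S(S(add(Z, SSSZ))))))
  [8] S^8(Z)

Answer: normal form = S^8(Z)  (in 8 steps)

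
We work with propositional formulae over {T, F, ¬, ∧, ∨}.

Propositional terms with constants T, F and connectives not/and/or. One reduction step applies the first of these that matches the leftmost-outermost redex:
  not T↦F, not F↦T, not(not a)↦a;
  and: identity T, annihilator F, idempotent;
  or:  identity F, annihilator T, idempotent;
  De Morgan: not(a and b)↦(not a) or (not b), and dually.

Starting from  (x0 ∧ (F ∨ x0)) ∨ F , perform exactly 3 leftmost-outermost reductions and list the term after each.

Answer: after 3 steps: x0

Reduction:
  start: (x0 ∧ (F ∨ x0)) ∨ F
  step 1: x0 ∧ (F ∨ x0)
  step 2: x0 ∧ x0
  step 3: x0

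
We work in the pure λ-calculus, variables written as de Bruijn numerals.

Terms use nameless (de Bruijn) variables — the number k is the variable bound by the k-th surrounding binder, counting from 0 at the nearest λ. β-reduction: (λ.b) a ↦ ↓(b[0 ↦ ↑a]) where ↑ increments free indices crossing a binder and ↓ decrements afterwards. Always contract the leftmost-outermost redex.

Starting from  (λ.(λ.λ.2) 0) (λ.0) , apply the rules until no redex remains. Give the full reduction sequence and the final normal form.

Answer: normal form = λ.λ.0  (in 2 steps)

Derivation:
  start: (λ.(λ.λ.2) 0) (λ.0)
  →1  (λ.λ.λ.0) (λ.0)
  →2  λ.λ.0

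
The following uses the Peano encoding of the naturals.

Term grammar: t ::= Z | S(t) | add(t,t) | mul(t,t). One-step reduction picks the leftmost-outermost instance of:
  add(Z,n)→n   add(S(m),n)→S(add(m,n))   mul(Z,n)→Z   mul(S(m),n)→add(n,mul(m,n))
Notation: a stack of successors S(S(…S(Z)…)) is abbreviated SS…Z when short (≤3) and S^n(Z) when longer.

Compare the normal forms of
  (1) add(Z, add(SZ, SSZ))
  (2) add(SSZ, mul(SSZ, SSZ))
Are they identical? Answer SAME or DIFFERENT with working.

Answer: DIFFERENT — A ⇓ SSSZ, B ⇓ S^6(Z)

Reduction:
Term A:
  start: add(Z, add(SZ, SSZ))
  step 1: add(SZ, SSZ)
  step 2: S(add(Z, SSZ))
  step 3: SSSZ

Term B:
  start: add(SSZ, mul(SSZ, SSZ))
  step 1: S(add(SZ, mul(SSZ, SSZ)))
  step 2: S(S(add(Z, mul(SSZ, SSZ))))
  step 3: S(S(mul(SSZ, SSZ)))
  step 4: S(S(add(SSZ, mul(SZ, SSZ))))
  step 5: S(S(S(add(SZ, mul(SZ, SSZ)))))
  step 6: S(S(S(S(add(Z, mul(SZ, SSZ))))))
  step 7: S(S(S(S(mul(SZ, SSZ)))))
  step 8: S(S(S(S(add(SSZ, mul(Z, SSZ))))))
  step 9: S(S(S(S(S(add(SZ, mul(Z, SSZ)))))))
  step 10: S(S(S(S(S(S(add(Z, mul(Z, SSZ))))))))
  step 11: S(S(S(S(S(S(mul(Z, SSZ)))))))
  step 12: S^6(Z)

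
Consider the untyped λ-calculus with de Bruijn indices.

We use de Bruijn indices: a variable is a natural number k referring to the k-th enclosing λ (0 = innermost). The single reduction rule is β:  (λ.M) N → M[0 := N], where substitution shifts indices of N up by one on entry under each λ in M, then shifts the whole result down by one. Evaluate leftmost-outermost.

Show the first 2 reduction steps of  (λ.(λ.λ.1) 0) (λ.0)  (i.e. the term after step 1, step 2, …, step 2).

  start: (λ.(λ.λ.1) 0) (λ.0)
  →1  (λ.λ.1) (λ.0)
  →2  λ.λ.0

Answer: after 2 steps: λ.λ.0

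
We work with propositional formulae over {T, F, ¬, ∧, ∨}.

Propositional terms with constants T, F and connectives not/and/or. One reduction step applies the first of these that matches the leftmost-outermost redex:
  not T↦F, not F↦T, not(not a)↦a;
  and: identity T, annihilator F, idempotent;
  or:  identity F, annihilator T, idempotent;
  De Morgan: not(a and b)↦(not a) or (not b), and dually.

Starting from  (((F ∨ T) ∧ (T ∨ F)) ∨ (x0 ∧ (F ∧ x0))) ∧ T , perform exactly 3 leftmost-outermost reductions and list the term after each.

Answer: after 3 steps: (T ∨ F) ∨ (x0 ∧ (F ∧ x0))

Working:
  start: (((F ∨ T) ∧ (T ∨ F)) ∨ (x0 ∧ (F ∧ x0))) ∧ T
  →1  ((F ∨ T) ∧ (T ∨ F)) ∨ (x0 ∧ (F ∧ x0))
  →2  (T ∧ (T ∨ F)) ∨ (x0 ∧ (F ∧ x0))
  →3  (T ∨ F) ∨ (x0 ∧ (F ∧ x0))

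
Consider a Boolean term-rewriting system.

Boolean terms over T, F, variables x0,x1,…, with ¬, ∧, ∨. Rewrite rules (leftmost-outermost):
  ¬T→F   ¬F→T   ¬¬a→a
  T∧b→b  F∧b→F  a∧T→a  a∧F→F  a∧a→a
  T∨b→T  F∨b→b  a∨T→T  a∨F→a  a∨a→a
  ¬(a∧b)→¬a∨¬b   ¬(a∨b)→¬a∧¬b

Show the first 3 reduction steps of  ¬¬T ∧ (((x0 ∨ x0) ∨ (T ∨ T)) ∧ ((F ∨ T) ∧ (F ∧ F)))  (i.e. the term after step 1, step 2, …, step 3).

Answer: after 3 steps: (x0 ∨ (T ∨ T)) ∧ ((F ∨ T) ∧ (F ∧ F))

Working:
  start: ¬¬T ∧ (((x0 ∨ x0) ∨ (T ∨ T)) ∧ ((F ∨ T) ∧ (F ∧ F)))
  step 1: T ∧ (((x0 ∨ x0) ∨ (T ∨ T)) ∧ ((F ∨ T) ∧ (F ∧ F)))
  step 2: ((x0 ∨ x0) ∨ (T ∨ T)) ∧ ((F ∨ T) ∧ (F ∧ F))
  step 3: (x0 ∨ (T ∨ T)) ∧ ((F ∨ T) ∧ (F ∧ F))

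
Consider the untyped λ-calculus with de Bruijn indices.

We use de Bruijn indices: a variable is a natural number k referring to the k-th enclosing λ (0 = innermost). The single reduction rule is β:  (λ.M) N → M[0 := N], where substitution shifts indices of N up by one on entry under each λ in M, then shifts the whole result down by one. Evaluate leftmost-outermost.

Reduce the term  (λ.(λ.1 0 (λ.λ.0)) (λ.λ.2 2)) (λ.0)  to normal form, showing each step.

  start: (λ.(λ.1 0 (λ.λ.0)) (λ.λ.2 2)) (λ.0)
  [1] (λ.(λ.0) 0 (λ.λ.0)) (λ.λ.(λ.0) (λ.0))
  [2] (λ.0) (λ.λ.(λ.0) (λ.0)) (λ.λ.0)
  [3] (λ.λ.(λ.0) (λ.0)) (λ.λ.0)
  [4] λ.(λ.0) (λ.0)
  [5] λ.λ.0

Answer: normal form = λ.λ.0  (in 5 steps)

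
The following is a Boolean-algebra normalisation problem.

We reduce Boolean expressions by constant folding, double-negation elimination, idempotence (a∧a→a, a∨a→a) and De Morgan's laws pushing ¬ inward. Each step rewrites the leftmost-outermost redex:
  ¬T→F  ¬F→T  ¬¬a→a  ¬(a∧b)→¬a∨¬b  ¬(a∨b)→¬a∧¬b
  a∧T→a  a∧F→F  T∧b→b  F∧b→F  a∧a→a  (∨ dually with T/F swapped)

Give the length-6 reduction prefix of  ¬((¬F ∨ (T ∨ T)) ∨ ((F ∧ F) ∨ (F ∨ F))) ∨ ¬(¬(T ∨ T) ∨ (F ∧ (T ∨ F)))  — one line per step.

Answer: after 6 steps: ¬(¬(T ∨ T) ∨ (F ∧ (T ∨ F)))

Working:
  start: ¬((¬F ∨ (T ∨ T)) ∨ ((F ∧ F) ∨ (F ∨ F))) ∨ ¬(¬(T ∨ T) ∨ (F ∧ (T ∨ F)))
  [1] (¬(¬F ∨ (T ∨ T)) ∧ ¬((F ∧ F) ∨ (F ∨ F))) ∨ ¬(¬(T ∨ T) ∨ (F ∧ (T ∨ F)))
  [2] ((¬¬F ∧ ¬(T ∨ T)) ∧ ¬((F ∧ F) ∨ (F ∨ F))) ∨ ¬(¬(T ∨ T) ∨ (F ∧ (T ∨ F)))
  [3] ((F ∧ ¬(T ∨ T)) ∧ ¬((F ∧ F) ∨ (F ∨ F))) ∨ ¬(¬(T ∨ T) ∨ (F ∧ (T ∨ F)))
  [4] (F ∧ ¬((F ∧ F) ∨ (F ∨ F))) ∨ ¬(¬(T ∨ T) ∨ (F ∧ (T ∨ F)))
  [5] F ∨ ¬(¬(T ∨ T) ∨ (F ∧ (T ∨ F)))
  [6] ¬(¬(T ∨ T) ∨ (F ∧ (T ∨ F)))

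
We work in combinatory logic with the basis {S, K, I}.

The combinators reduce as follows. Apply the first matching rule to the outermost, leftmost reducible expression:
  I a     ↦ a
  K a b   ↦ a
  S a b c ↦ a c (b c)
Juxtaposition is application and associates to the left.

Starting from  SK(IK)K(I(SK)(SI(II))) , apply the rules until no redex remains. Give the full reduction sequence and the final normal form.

Answer: normal form = K(SK(SII))  (in 4 steps)

Derivation:
  start: SK(IK)K(I(SK)(SI(II)))
  →1  KK(IKK)(I(SK)(SI(II)))
  →2  K(I(SK)(SI(II)))
  →3  K(SK(SI(II)))
  →4  K(SK(SII))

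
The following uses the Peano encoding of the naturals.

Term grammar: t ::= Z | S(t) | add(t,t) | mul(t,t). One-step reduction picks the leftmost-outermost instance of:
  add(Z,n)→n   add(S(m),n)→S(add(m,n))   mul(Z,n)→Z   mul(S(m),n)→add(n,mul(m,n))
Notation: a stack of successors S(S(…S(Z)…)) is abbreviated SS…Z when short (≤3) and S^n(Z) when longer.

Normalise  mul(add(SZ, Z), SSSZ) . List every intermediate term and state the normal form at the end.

Answer: normal form = SSSZ  (in 8 steps)

Reduction:
  start: mul(add(SZ, Z), SSSZ)
  [1] mul(S(add(Z, Z)), SSSZ)
  [2] add(SSSZ, mul(add(Z, Z), SSSZ))
  [3] S(add(SSZ, mul(add(Z, Z), SSSZ)))
  [4] S(S(add(SZ, mul(add(Z, Z), SSSZ))))
  [5] S(S(S(add(Z, mul(add(Z, Z), SSSZ)))))
  [6] S(S(S(mul(add(Z, Z), SSSZ))))
  [7] S(S(S(mul(Z, SSSZ))))
  [8] SSSZ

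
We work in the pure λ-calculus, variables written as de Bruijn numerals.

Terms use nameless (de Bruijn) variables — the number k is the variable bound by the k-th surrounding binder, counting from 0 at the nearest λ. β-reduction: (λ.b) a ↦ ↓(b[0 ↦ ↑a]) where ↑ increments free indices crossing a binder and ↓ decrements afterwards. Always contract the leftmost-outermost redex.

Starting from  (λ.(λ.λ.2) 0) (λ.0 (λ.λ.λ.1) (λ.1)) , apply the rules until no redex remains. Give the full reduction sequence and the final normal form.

  start: (λ.(λ.λ.2) 0) (λ.0 (λ.λ.λ.1) (λ.1))
  →1  (λ.λ.λ.0 (λ.λ.λ.1) (λ.1)) (λ.0 (λ.λ.λ.1) (λ.1))
  →2  λ.λ.0 (λ.λ.λ.1) (λ.1)

Answer: normal form = λ.λ.0 (λ.λ.λ.1) (λ.1)  (in 2 steps)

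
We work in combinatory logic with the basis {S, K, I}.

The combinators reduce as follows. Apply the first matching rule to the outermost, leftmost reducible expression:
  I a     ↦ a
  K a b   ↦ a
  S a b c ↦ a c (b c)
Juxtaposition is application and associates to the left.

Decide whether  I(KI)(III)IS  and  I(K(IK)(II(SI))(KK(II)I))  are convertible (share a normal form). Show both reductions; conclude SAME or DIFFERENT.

Answer: DIFFERENT — A ⇓ S, B ⇓ K(KI)

Working:
Term A:
  start: I(KI)(III)IS
  →1  KI(III)IS
  →2  IIS
  →3  IS
  →4  S

Term B:
  start: I(K(IK)(II(SI))(KK(II)I))
  →1  K(IK)(II(SI))(KK(II)I)
  →2  IK(KK(II)I)
  →3  K(KK(II)I)
  →4  K(KI)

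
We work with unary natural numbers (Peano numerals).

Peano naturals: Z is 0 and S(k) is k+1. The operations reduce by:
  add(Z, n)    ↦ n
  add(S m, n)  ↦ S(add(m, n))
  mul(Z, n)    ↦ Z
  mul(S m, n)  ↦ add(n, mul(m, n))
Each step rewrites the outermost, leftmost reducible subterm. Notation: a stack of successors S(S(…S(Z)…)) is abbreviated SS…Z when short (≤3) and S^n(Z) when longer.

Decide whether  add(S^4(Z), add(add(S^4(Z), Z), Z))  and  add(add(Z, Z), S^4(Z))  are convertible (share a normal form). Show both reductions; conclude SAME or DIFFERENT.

Term A:
  start: add(S^4(Z), add(add(S^4(Z), Z), Z))
  step 1: S(add(SSSZ, add(add(S^4(Z), Z), Z)))
  step 2: S(S(add(SSZ, add(add(S^4(Z), Z), Z))))
  step 3: S(S(S(add(SZ, add(add(S^4(Z), Z), Z)))))
  step 4: S(S(S(S(add(Z, add(add(S^4(Z), Z), Z))))))
  step 5: S(S(S(S(add(add(S^4(Z), Z), Z)))))
  step 6: S(S(S(S(add(S(add(SSSZ, Z)), Z)))))
  step 7: S(S(S(S(S(add(add(SSSZ, Z), Z))))))
  step 8: S(S(S(S(S(add(S(add(SSZ, Z)), Z))))))
  step 9: S(S(S(S(S(S(add(add(SSZ, Z), Z)))))))
  step 10: S(S(S(S(S(S(add(S(add(SZ, Z)), Z)))))))
  step 11: S(S(S(S(S(S(S(add(add(SZ, Z), Z))))))))
  step 12: S(S(S(S(S(S(S(add(S(add(Z, Z)), Z))))))))
  step 13: S(S(S(S(S(S(S(S(add(add(Z, Z), Z)))))))))
  step 14: S(S(S(S(S(S(S(S(add(Z, Z)))))))))
  step 15: S^8(Z)

Term B:
  start: add(add(Z, Z), S^4(Z))
  step 1: add(Z, S^4(Z))
  step 2: S^4(Z)

Answer: DIFFERENT — A ⇓ S^8(Z), B ⇓ S^4(Z)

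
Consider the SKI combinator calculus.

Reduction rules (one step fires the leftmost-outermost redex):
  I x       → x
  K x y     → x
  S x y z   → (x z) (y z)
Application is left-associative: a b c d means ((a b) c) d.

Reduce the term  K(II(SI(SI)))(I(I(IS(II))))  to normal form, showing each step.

  start: K(II(SI(SI)))(I(I(IS(II))))
  step 1: II(SI(SI))
  step 2: I(SI(SI))
  step 3: SI(SI)

Answer: normal form = SI(SI)  (in 3 steps)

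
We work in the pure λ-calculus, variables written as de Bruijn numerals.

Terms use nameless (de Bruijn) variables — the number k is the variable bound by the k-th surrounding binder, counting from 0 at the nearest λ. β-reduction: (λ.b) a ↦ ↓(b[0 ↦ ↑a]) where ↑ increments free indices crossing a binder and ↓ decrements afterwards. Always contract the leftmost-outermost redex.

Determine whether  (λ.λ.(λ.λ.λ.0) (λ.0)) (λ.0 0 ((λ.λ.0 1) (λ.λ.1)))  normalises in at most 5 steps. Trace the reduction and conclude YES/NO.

Answer: YES — reaches normal form λ.λ.λ.0 in 2 ≤ 5 steps

Working:
  start: (λ.λ.(λ.λ.λ.0) (λ.0)) (λ.0 0 ((λ.λ.0 1) (λ.λ.1)))
  step 1: λ.(λ.λ.λ.0) (λ.0)
  step 2: λ.λ.λ.0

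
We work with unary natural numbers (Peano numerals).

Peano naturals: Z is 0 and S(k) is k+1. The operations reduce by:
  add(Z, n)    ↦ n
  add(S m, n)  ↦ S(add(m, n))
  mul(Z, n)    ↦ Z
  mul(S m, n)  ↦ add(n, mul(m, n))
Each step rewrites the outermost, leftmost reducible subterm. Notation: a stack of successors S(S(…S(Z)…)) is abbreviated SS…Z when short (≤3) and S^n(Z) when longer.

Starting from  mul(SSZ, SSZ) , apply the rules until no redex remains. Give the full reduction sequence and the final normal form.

  start: mul(SSZ, SSZ)
  step 1: add(SSZ, mul(SZ, SSZ))
  step 2: S(add(SZ, mul(SZ, SSZ)))
  step 3: S(S(add(Z, mul(SZ, SSZ))))
  step 4: S(S(mul(SZ, SSZ)))
  step 5: S(S(add(SSZ, mul(Z, SSZ))))
  step 6: S(S(S(add(SZ, mul(Z, SSZ)))))
  step 7: S(S(S(S(add(Z, mul(Z, SSZ))))))
  step 8: S(S(S(S(mul(Z, SSZ)))))
  step 9: S^4(Z)

Answer: normal form = S^4(Z)  (in 9 steps)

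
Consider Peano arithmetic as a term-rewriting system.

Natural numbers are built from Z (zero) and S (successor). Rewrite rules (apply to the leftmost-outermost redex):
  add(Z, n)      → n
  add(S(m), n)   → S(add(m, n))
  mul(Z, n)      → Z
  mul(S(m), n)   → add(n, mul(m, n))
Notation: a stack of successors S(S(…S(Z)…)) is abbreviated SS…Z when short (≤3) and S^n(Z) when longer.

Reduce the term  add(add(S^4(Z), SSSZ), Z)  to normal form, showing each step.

Answer: normal form = S^7(Z)  (in 13 steps)

Working:
  start: add(add(S^4(Z), SSSZ), Z)
  step 1: add(S(add(SSSZ, SSSZ)), Z)
  step 2: S(add(add(SSSZ, SSSZ), Z))
  step 3: S(add(S(add(SSZ, SSSZ)), Z))
  step 4: S(S(add(add(SSZ, SSSZ), Z)))
  step 5: S(S(add(S(add(SZ, SSSZ)), Z)))
  step 6: S(S(S(add(add(SZ, SSSZ), Z))))
  step 7: S(S(S(add(S(add(Z, SSSZ)), Z))))
  step 8: S(S(S(S(add(add(Z, SSSZ), Z)))))
  step 9: S(S(S(S(add(SSSZ, Z)))))
  step 10: S(S(S(S(S(add(SSZ, Z))))))
  step 11: S(S(S(S(S(S(add(SZ, Z)))))))
  step 12: S(S(S(S(S(S(S(add(Z, Z))))))))
  step 13: S^7(Z)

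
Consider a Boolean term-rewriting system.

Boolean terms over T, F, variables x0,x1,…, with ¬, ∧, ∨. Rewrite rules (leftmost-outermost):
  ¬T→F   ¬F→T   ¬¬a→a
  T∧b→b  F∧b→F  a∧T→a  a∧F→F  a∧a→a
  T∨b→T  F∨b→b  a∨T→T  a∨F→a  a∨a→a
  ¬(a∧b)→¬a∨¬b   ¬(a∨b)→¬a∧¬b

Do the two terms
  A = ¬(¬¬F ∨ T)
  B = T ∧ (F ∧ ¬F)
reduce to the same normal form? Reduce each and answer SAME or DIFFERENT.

Answer: SAME — A ⇓ F, B ⇓ F

Working:
Term A:
  start: ¬(¬¬F ∨ T)
  step 1: ¬¬¬F ∧ ¬T
  step 2: ¬F ∧ ¬T
  step 3: T ∧ ¬T
  step 4: ¬T
  step 5: F

Term B:
  start: T ∧ (F ∧ ¬F)
  step 1: F ∧ ¬F
  step 2: F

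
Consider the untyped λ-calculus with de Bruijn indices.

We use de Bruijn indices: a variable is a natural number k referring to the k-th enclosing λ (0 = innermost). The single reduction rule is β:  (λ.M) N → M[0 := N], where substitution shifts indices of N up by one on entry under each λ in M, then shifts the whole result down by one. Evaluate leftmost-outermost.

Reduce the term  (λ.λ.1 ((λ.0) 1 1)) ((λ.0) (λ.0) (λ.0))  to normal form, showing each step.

  start: (λ.λ.1 ((λ.0) 1 1)) ((λ.0) (λ.0) (λ.0))
  →1  λ.(λ.0) (λ.0) (λ.0) ((λ.0) ((λ.0) (λ.0) (λ.0)) ((λ.0) (λ.0) (λ.0)))
  →2  λ.(λ.0) (λ.0) ((λ.0) ((λ.0) (λ.0) (λ.0)) ((λ.0) (λ.0) (λ.0)))
  →3  λ.(λ.0) ((λ.0) ((λ.0) (λ.0) (λ.0)) ((λ.0) (λ.0) (λ.0)))
  →4  λ.(λ.0) ((λ.0) (λ.0) (λ.0)) ((λ.0) (λ.0) (λ.0))
  →5  λ.(λ.0) (λ.0) (λ.0) ((λ.0) (λ.0) (λ.0))
  →6  λ.(λ.0) (λ.0) ((λ.0) (λ.0) (λ.0))
  →7  λ.(λ.0) ((λ.0) (λ.0) (λ.0))
  →8  λ.(λ.0) (λ.0) (λ.0)
  →9  λ.(λ.0) (λ.0)
  →10  λ.λ.0

Answer: normal form = λ.λ.0  (in 10 steps)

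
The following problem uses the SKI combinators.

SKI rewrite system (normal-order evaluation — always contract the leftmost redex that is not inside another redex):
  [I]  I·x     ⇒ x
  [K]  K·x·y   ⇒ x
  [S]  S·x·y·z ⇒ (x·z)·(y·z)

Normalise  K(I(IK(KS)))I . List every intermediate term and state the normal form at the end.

  start: K(I(IK(KS)))I
  step 1: I(IK(KS))
  step 2: IK(KS)
  step 3: K(KS)

Answer: normal form = K(KS)  (in 3 steps)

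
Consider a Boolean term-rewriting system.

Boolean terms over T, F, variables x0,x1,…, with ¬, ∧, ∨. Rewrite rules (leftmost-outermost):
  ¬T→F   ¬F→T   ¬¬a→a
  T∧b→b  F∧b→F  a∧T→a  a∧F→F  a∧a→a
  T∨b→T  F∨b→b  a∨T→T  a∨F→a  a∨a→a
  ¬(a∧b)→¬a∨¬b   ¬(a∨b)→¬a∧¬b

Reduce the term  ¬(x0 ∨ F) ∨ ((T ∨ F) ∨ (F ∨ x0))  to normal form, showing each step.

Answer: normal form = T  (in 6 steps)

Working:
  start: ¬(x0 ∨ F) ∨ ((T ∨ F) ∨ (F ∨ x0))
  [1] (¬x0 ∧ ¬F) ∨ ((T ∨ F) ∨ (F ∨ x0))
  [2] (¬x0 ∧ T) ∨ ((T ∨ F) ∨ (F ∨ x0))
  [3] ¬x0 ∨ ((T ∨ F) ∨ (F ∨ x0))
  [4] ¬x0 ∨ (T ∨ (F ∨ x0))
  [5] ¬x0 ∨ T
  [6] T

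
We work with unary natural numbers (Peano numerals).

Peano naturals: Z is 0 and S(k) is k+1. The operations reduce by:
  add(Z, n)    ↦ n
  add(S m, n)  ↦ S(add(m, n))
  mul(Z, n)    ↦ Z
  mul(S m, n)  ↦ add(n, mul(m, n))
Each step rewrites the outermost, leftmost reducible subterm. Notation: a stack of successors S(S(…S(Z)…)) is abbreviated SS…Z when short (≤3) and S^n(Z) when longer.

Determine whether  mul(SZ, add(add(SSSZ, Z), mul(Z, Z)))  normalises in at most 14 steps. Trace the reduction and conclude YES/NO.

  start: mul(SZ, add(add(SSSZ, Z), mul(Z, Z)))
  →1  add(add(add(SSSZ, Z), mul(Z, Z)), mul(Z, add(add(SSSZ, Z), mul(Z, Z))))
  →2  add(add(S(add(SSZ, Z)), mul(Z, Z)), mul(Z, add(add(SSSZ, Z), mul(Z, Z))))
  →3  add(S(add(add(SSZ, Z), mul(Z, Z))), mul(Z, add(add(SSSZ, Z), mul(Z, Z))))
  →4  S(add(add(add(SSZ, Z), mul(Z, Z)), mul(Z, add(add(SSSZ, Z), mul(Z, Z)))))
  →5  S(add(add(S(add(SZ, Z)), mul(Z, Z)), mul(Z, add(add(SSSZ, Z), mul(Z, Z)))))
  →6  S(add(S(add(add(SZ, Z), mul(Z, Z))), mul(Z, add(add(SSSZ, Z), mul(Z, Z)))))
  →7  S(S(add(add(add(SZ, Z), mul(Z, Z)), mul(Z, add(add(SSSZ, Z), mul(Z, Z))))))
  →8  S(S(add(add(S(add(Z, Z)), mul(Z, Z)), mul(Z, add(add(SSSZ, Z), mul(Z, Z))))))
  →9  S(S(add(S(add(add(Z, Z), mul(Z, Z))), mul(Z, add(add(SSSZ, Z), mul(Z, Z))))))
  →10  S(S(S(add(add(add(Z, Z), mul(Z, Z)), mul(Z, add(add(SSSZ, Z), mul(Z, Z)))))))
  →11  S(S(S(add(add(Z, mul(Z, Z)), mul(Z, add(add(SSSZ, Z), mul(Z, Z)))))))
  →12  S(S(S(add(mul(Z, Z), mul(Z, add(add(SSSZ, Z), mul(Z, Z)))))))
  →13  S(S(S(add(Z, mul(Z, add(add(SSSZ, Z), mul(Z, Z)))))))
  →14  S(S(S(mul(Z, add(add(SSSZ, Z), mul(Z, Z))))))

Answer: NO — after 14 steps the term is S(S(S(mul(Z, add(add(SSSZ, Z), mul(Z, Z)))))), not yet normal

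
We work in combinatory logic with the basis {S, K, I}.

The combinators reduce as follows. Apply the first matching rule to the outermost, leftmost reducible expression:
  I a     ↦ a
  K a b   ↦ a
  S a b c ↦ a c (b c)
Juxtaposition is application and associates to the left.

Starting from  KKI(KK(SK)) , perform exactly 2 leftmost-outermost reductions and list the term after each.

Answer: after 2 steps: KK

Reduction:
  start: KKI(KK(SK))
  step 1: K(KK(SK))
  step 2: KK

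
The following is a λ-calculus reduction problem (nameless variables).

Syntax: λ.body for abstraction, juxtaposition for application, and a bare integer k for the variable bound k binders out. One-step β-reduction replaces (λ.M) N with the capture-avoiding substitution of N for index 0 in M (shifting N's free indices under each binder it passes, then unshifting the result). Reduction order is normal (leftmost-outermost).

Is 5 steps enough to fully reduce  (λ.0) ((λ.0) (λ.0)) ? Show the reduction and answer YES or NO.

Answer: YES — reaches normal form λ.0 in 2 ≤ 5 steps

Reduction:
  start: (λ.0) ((λ.0) (λ.0))
  [1] (λ.0) (λ.0)
  [2] λ.0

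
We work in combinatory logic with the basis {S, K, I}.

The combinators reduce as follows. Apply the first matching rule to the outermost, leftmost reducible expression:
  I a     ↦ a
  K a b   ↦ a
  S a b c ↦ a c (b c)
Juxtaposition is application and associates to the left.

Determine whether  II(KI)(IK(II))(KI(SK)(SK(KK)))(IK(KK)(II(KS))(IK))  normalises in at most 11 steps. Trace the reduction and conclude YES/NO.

Answer: YES — reaches normal form K in 11 ≤ 11 steps

Derivation:
  start: II(KI)(IK(II))(KI(SK)(SK(KK)))(IK(KK)(II(KS))(IK))
  step 1: I(KI)(IK(II))(KI(SK)(SK(KK)))(IK(KK)(II(KS))(IK))
  step 2: KI(IK(II))(KI(SK)(SK(KK)))(IK(KK)(II(KS))(IK))
  step 3: I(KI(SK)(SK(KK)))(IK(KK)(II(KS))(IK))
  step 4: KI(SK)(SK(KK))(IK(KK)(II(KS))(IK))
  step 5: I(SK(KK))(IK(KK)(II(KS))(IK))
  step 6: SK(KK)(IK(KK)(II(KS))(IK))
  step 7: K(IK(KK)(II(KS))(IK))(KK(IK(KK)(II(KS))(IK)))
  step 8: IK(KK)(II(KS))(IK)
  step 9: K(KK)(II(KS))(IK)
  step 10: KK(IK)
  step 11: K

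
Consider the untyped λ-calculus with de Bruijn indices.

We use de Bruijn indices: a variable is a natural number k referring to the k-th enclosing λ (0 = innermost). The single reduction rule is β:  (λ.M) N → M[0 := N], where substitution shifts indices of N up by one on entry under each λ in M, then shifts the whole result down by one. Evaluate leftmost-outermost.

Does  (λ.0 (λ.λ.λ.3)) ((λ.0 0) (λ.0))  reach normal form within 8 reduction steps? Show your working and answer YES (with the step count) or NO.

  start: (λ.0 (λ.λ.λ.3)) ((λ.0 0) (λ.0))
  [1] (λ.0 0) (λ.0) (λ.λ.λ.(λ.0 0) (λ.0))
  [2] (λ.0) (λ.0) (λ.λ.λ.(λ.0 0) (λ.0))
  [3] (λ.0) (λ.λ.λ.(λ.0 0) (λ.0))
  [4] λ.λ.λ.(λ.0 0) (λ.0)
  [5] λ.λ.λ.(λ.0) (λ.0)
  [6] λ.λ.λ.λ.0

Answer: YES — reaches normal form λ.λ.λ.λ.0 in 6 ≤ 8 steps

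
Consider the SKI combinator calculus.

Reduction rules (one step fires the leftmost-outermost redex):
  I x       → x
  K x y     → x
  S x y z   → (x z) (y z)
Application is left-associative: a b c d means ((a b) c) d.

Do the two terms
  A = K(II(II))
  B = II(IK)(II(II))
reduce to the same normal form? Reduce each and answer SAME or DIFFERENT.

Term A:
  start: K(II(II))
  [1] K(I(II))
  [2] K(II)
  [3] KI

Term B:
  start: II(IK)(II(II))
  [1] I(IK)(II(II))
  [2] IK(II(II))
  [3] K(II(II))
  [4] K(I(II))
  [5] K(II)
  [6] KI

Answer: SAME — A ⇓ KI, B ⇓ KI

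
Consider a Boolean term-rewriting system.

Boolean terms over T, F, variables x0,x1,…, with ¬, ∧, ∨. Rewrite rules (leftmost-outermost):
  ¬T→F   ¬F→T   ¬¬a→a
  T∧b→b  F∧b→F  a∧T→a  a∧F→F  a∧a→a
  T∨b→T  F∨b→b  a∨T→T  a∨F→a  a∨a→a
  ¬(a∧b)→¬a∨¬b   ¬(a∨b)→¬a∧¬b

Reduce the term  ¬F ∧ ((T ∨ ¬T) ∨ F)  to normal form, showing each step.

Answer: normal form = T  (in 4 steps)

Reduction:
  start: ¬F ∧ ((T ∨ ¬T) ∨ F)
  [1] T ∧ ((T ∨ ¬T) ∨ F)
  [2] (T ∨ ¬T) ∨ F
  [3] T ∨ ¬T
  [4] T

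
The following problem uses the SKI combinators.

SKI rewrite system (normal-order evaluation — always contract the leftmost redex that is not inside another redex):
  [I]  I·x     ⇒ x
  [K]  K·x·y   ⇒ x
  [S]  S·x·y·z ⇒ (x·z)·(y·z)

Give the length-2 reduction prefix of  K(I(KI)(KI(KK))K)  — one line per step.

  start: K(I(KI)(KI(KK))K)
  [1] K(KI(KI(KK))K)
  [2] K(IK)

Answer: after 2 steps: K(IK)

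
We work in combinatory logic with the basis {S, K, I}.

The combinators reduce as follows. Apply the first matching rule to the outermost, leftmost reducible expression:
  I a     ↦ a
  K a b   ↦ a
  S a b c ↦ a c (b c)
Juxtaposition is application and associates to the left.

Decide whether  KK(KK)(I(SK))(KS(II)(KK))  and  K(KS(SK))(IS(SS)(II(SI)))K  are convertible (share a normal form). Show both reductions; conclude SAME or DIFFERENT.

Answer: SAME — A ⇓ SK, B ⇓ SK

Reduction:
Term A:
  start: KK(KK)(I(SK))(KS(II)(KK))
  step 1: K(I(SK))(KS(II)(KK))
  step 2: I(SK)
  step 3: SK

Term B:
  start: K(KS(SK))(IS(SS)(II(SI)))K
  step 1: KS(SK)K
  step 2: SK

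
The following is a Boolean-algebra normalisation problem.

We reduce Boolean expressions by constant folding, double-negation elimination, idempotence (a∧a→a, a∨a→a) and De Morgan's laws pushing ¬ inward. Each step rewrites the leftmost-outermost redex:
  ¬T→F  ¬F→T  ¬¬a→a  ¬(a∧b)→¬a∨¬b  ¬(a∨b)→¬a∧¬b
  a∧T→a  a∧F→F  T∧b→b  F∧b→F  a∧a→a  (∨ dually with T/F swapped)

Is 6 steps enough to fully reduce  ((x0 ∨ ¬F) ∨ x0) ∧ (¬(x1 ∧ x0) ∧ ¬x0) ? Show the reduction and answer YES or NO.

  start: ((x0 ∨ ¬F) ∨ x0) ∧ (¬(x1 ∧ x0) ∧ ¬x0)
  →1  ((x0 ∨ T) ∨ x0) ∧ (¬(x1 ∧ x0) ∧ ¬x0)
  →2  (T ∨ x0) ∧ (¬(x1 ∧ x0) ∧ ¬x0)
  →3  T ∧ (¬(x1 ∧ x0) ∧ ¬x0)
  →4  ¬(x1 ∧ x0) ∧ ¬x0
  →5  (¬x1 ∨ ¬x0) ∧ ¬x0

Answer: YES — reaches normal form (¬x1 ∨ ¬x0) ∧ ¬x0 in 5 ≤ 6 steps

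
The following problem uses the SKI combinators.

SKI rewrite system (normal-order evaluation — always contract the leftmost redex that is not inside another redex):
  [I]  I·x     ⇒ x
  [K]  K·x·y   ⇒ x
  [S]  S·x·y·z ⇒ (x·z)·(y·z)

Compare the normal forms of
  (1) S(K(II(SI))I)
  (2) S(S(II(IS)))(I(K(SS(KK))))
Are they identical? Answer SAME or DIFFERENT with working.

Answer: DIFFERENT — A ⇓ S(SI), B ⇓ S(SS)(K(SS(KK)))

Reduction:
Term A:
  start: S(K(II(SI))I)
  step 1: S(II(SI))
  step 2: S(I(SI))
  step 3: S(SI)

Term B:
  start: S(S(II(IS)))(I(K(SS(KK))))
  step 1: S(S(I(IS)))(I(K(SS(KK))))
  step 2: S(S(IS))(I(K(SS(KK))))
  step 3: S(SS)(I(K(SS(KK))))
  step 4: S(SS)(K(SS(KK)))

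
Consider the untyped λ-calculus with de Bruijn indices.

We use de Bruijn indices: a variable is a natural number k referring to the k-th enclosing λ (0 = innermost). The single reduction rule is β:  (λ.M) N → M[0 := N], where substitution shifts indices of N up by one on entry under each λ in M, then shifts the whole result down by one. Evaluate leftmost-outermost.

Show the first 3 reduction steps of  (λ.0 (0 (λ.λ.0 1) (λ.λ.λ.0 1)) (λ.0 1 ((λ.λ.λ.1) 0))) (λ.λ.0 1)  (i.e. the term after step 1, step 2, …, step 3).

Answer: after 3 steps: (λ.0 (λ.λ.0 1) ((λ.λ.λ.1) 0)) ((λ.λ.0 1) (λ.λ.0 1) (λ.λ.λ.0 1))

Working:
  start: (λ.0 (0 (λ.λ.0 1) (λ.λ.λ.0 1)) (λ.0 1 ((λ.λ.λ.1) 0))) (λ.λ.0 1)
  →1  (λ.λ.0 1) ((λ.λ.0 1) (λ.λ.0 1) (λ.λ.λ.0 1)) (λ.0 (λ.λ.0 1) ((λ.λ.λ.1) 0))
  →2  (λ.0 ((λ.λ.0 1) (λ.λ.0 1) (λ.λ.λ.0 1))) (λ.0 (λ.λ.0 1) ((λ.λ.λ.1) 0))
  →3  (λ.0 (λ.λ.0 1) ((λ.λ.λ.1) 0)) ((λ.λ.0 1) (λ.λ.0 1) (λ.λ.λ.0 1))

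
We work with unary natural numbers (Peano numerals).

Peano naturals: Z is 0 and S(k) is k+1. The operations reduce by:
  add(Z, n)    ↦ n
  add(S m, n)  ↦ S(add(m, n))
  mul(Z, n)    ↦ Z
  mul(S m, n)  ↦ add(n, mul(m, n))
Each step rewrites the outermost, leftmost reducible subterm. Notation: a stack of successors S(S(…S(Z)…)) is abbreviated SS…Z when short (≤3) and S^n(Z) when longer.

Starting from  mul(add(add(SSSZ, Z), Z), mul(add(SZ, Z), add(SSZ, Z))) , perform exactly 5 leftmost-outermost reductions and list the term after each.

  start: mul(add(add(SSSZ, Z), Z), mul(add(SZ, Z), add(SSZ, Z)))
  →1  mul(add(S(add(SSZ, Z)), Z), mul(add(SZ, Z), add(SSZ, Z)))
  →2  mul(S(add(add(SSZ, Z), Z)), mul(add(SZ, Z), add(SSZ, Z)))
  →3  add(mul(add(SZ, Z), add(SSZ, Z)), mul(add(add(SSZ, Z), Z), mul(add(SZ, Z), add(SSZ, Z))))
  →4  add(mul(S(add(Z, Z)), add(SSZ, Z)), mul(add(add(SSZ, Z), Z), mul(add(SZ, Z), add(SSZ, Z))))
  →5  add(add(add(SSZ, Z), mul(add(Z, Z), add(SSZ, Z))), mul(add(add(SSZ, Z), Z), mul(add(SZ, Z), add(SSZ, Z))))

Answer: after 5 steps: add(add(add(SSZ, Z), mul(add(Z, Z), add(SSZ, Z))), mul(add(add(SSZ, Z), Z), mul(add(SZ, Z), add(SSZ, Z))))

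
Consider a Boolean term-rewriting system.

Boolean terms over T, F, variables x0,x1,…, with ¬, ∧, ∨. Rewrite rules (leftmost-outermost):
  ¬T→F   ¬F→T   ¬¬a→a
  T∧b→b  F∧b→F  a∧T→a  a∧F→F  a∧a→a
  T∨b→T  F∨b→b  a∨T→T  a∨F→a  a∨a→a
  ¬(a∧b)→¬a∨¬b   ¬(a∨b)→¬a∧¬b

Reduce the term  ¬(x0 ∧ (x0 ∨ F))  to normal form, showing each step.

  start: ¬(x0 ∧ (x0 ∨ F))
  →1  ¬x0 ∨ ¬(x0 ∨ F)
  →2  ¬x0 ∨ (¬x0 ∧ ¬F)
  →3  ¬x0 ∨ (¬x0 ∧ T)
  →4  ¬x0 ∨ ¬x0
  →5  ¬x0

Answer: normal form = ¬x0  (in 5 steps)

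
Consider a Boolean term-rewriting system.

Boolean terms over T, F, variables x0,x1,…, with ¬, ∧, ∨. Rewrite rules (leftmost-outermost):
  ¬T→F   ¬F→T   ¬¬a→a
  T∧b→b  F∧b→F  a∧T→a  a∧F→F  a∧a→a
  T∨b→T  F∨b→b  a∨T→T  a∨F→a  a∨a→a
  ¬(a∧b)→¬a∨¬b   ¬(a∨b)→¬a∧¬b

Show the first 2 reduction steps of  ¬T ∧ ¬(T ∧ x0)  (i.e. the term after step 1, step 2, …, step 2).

  start: ¬T ∧ ¬(T ∧ x0)
  [1] F ∧ ¬(T ∧ x0)
  [2] F

Answer: after 2 steps: F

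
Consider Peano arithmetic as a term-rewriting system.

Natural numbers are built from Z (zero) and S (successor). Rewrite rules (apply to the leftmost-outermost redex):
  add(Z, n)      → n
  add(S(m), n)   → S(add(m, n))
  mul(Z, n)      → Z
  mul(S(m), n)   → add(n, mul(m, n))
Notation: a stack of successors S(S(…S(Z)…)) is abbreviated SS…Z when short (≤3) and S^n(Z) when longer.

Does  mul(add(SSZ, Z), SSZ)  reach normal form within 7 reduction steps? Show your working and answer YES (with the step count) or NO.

Answer: NO — after 7 steps the term is S(S(add(SSZ, mul(add(Z, Z), SSZ)))), not yet normal

Reduction:
  start: mul(add(SSZ, Z), SSZ)
  [1] mul(S(add(SZ, Z)), SSZ)
  [2] add(SSZ, mul(add(SZ, Z), SSZ))
  [3] S(add(SZ, mul(add(SZ, Z), SSZ)))
  [4] S(S(add(Z, mul(add(SZ, Z), SSZ))))
  [5] S(S(mul(add(SZ, Z), SSZ)))
  [6] S(S(mul(S(add(Z, Z)), SSZ)))
  [7] S(S(add(SSZ, mul(add(Z, Z), SSZ))))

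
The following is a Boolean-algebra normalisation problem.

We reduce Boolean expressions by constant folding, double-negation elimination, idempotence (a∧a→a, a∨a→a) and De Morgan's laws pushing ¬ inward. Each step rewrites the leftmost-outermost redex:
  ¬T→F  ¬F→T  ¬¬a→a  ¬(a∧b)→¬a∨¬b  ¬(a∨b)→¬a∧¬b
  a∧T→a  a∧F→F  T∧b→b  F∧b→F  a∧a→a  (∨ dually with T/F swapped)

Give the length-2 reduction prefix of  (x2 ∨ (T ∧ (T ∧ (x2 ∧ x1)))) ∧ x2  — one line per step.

  start: (x2 ∨ (T ∧ (T ∧ (x2 ∧ x1)))) ∧ x2
  →1  (x2 ∨ (T ∧ (x2 ∧ x1))) ∧ x2
  →2  (x2 ∨ (x2 ∧ x1)) ∧ x2

Answer: after 2 steps: (x2 ∨ (x2 ∧ x1)) ∧ x2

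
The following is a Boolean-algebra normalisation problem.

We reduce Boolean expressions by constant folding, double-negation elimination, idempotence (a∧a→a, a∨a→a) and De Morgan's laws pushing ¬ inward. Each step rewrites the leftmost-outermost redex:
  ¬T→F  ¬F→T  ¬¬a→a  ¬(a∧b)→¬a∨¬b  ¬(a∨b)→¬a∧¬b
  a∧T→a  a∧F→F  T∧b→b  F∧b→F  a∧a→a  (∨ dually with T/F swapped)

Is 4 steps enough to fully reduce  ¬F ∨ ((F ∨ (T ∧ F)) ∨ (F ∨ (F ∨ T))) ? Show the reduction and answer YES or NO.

Answer: YES — reaches normal form T in 2 ≤ 4 steps

Reduction:
  start: ¬F ∨ ((F ∨ (T ∧ F)) ∨ (F ∨ (F ∨ T)))
  step 1: T ∨ ((F ∨ (T ∧ F)) ∨ (F ∨ (F ∨ T)))
  step 2: T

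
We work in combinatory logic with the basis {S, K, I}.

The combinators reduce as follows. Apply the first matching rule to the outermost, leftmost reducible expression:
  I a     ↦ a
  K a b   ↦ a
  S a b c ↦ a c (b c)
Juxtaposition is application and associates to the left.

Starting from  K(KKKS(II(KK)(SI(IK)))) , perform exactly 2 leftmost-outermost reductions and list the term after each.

  start: K(KKKS(II(KK)(SI(IK))))
  step 1: K(KS(II(KK)(SI(IK))))
  step 2: KS

Answer: after 2 steps: KS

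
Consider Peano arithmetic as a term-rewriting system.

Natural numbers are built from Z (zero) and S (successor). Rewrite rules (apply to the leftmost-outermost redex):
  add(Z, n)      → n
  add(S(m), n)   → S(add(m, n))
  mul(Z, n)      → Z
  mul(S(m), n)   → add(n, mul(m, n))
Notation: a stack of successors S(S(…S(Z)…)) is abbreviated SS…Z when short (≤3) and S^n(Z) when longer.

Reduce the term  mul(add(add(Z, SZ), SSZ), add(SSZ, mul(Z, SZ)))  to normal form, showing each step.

  start: mul(add(add(Z, SZ), SSZ), add(SSZ, mul(Z, SZ)))
  step 1: mul(add(SZ, SSZ), add(SSZ, mul(Z, SZ)))
  step 2: mul(S(add(Z, SSZ)), add(SSZ, mul(Z, SZ)))
  step 3: add(add(SSZ, mul(Z, SZ)), mul(add(Z, SSZ), add(SSZ, mul(Z, SZ))))
  step 4: add(S(add(SZ, mul(Z, SZ))), mul(add(Z, SSZ), add(SSZ, mul(Z, SZ))))
  step 5: S(add(add(SZ, mul(Z, SZ)), mul(add(Z, SSZ), add(SSZ, mul(Z, SZ)))))
  step 6: S(add(S(add(Z, mul(Z, SZ))), mul(add(Z, SSZ), add(SSZ, mul(Z, SZ)))))
  step 7: S(S(add(add(Z, mul(Z, SZ)), mul(add(Z, SSZ), add(SSZ, mul(Z, SZ))))))
  step 8: S(S(add(mul(Z, SZ), mul(add(Z, SSZ), add(SSZ, mul(Z, SZ))))))
  step 9: S(S(add(Z, mul(add(Z, SSZ), add(SSZ, mul(Z, SZ))))))
  step 10: S(S(mul(add(Z, SSZ), add(SSZ, mul(Z, SZ)))))
  step 11: S(S(mul(SSZ, add(SSZ, mul(Z, SZ)))))
  step 12: S(S(add(add(SSZ, mul(Z, SZ)), mul(SZ, add(SSZ, mul(Z, SZ))))))
  step 13: S(S(add(S(add(SZ, mul(Z, SZ))), mul(SZ, add(SSZ, mul(Z, SZ))))))
  step 14: S(S(S(add(add(SZ, mul(Z, SZ)), mul(SZ, add(SSZ, mul(Z, SZ)))))))
  step 15: S(S(S(add(S(add(Z, mul(Z, SZ))), mul(SZ, add(SSZ, mul(Z, SZ)))))))
  step 16: S(S(S(S(add(add(Z, mul(Z, SZ)), mul(SZ, add(SSZ, mul(Z, SZ))))))))
  step 17: S(S(S(S(add(mul(Z, SZ), mul(SZ, add(SSZ, mul(Z, SZ))))))))
  step 18: S(S(S(S(add(Z, mul(SZ, add(SSZ, mul(Z, SZ))))))))
  step 19: S(S(S(S(mul(SZ, add(SSZ, mul(Z, SZ)))))))
  step 20: S(S(S(S(add(add(SSZ, mul(Z, SZ)), mul(Z, add(SSZ, mul(Z, SZ))))))))
  step 21: S(S(S(S(add(S(add(SZ, mul(Z, SZ))), mul(Z, add(SSZ, mul(Z, SZ))))))))
  step 22: S(S(S(S(S(add(add(SZ, mul(Z, SZ)), mul(Z, add(SSZ, mul(Z, SZ)))))))))
  step 23: S(S(S(S(S(add(S(add(Z, mul(Z, SZ))), mul(Z, add(SSZ, mul(Z, SZ)))))))))
  step 24: S(S(S(S(S(S(add(add(Z, mul(Z, SZ)), mul(Z, add(SSZ, mul(Z, SZ))))))))))
  step 25: S(S(S(S(S(S(add(mul(Z, SZ), mul(Z, add(SSZ, mul(Z, SZ))))))))))
  step 26: S(S(S(S(S(S(add(Z, mul(Z, add(SSZ, mul(Z, SZ))))))))))
  step 27: S(S(S(S(S(S(mul(Z, add(SSZ, mul(Z, SZ)))))))))
  step 28: S^6(Z)

Answer: normal form = S^6(Z)  (in 28 steps)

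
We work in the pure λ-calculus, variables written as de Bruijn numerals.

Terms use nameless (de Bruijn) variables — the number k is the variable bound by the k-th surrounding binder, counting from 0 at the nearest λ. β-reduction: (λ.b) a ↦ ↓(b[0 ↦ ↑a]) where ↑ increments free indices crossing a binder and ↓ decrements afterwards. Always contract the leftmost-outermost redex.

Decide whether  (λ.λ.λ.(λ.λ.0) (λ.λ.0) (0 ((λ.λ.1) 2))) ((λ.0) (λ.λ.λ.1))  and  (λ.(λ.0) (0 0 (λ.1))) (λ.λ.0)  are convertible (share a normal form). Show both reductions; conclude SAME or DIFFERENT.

Answer: DIFFERENT — A ⇓ λ.λ.0 (λ.λ.λ.λ.1), B ⇓ λ.λ.λ.0

Reduction:
Term A:
  start: (λ.λ.λ.(λ.λ.0) (λ.λ.0) (0 ((λ.λ.1) 2))) ((λ.0) (λ.λ.λ.1))
  →1  λ.λ.(λ.λ.0) (λ.λ.0) (0 ((λ.λ.1) ((λ.0) (λ.λ.λ.1))))
  →2  λ.λ.(λ.0) (0 ((λ.λ.1) ((λ.0) (λ.λ.λ.1))))
  →3  λ.λ.0 ((λ.λ.1) ((λ.0) (λ.λ.λ.1)))
  →4  λ.λ.0 (λ.(λ.0) (λ.λ.λ.1))
  →5  λ.λ.0 (λ.λ.λ.λ.1)

Term B:
  start: (λ.(λ.0) (0 0 (λ.1))) (λ.λ.0)
  →1  (λ.0) ((λ.λ.0) (λ.λ.0) (λ.λ.λ.0))
  →2  (λ.λ.0) (λ.λ.0) (λ.λ.λ.0)
  →3  (λ.0) (λ.λ.λ.0)
  →4  λ.λ.λ.0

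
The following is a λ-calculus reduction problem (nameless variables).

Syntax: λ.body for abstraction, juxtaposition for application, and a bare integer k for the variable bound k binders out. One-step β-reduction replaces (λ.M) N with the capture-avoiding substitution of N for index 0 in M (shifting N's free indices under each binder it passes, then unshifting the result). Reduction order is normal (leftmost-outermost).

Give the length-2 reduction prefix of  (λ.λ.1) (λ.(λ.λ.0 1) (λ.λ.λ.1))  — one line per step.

Answer: after 2 steps: λ.λ.λ.0 (λ.λ.λ.1)

Reduction:
  start: (λ.λ.1) (λ.(λ.λ.0 1) (λ.λ.λ.1))
  step 1: λ.λ.(λ.λ.0 1) (λ.λ.λ.1)
  step 2: λ.λ.λ.0 (λ.λ.λ.1)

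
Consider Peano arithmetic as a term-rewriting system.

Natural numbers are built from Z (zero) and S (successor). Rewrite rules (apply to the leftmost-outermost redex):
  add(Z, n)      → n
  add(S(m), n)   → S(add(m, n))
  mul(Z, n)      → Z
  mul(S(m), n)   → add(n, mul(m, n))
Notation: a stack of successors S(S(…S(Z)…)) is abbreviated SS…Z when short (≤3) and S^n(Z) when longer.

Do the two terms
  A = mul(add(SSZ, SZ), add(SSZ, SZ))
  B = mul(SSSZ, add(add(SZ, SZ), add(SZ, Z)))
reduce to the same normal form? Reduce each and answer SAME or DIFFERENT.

Term A:
  start: mul(add(SSZ, SZ), add(SSZ, SZ))
  [1] mul(S(add(SZ, SZ)), add(SSZ, SZ))
  [2] add(add(SSZ, SZ), mul(add(SZ, SZ), add(SSZ, SZ)))
  [3] add(S(add(SZ, SZ)), mul(add(SZ, SZ), add(SSZ, SZ)))
  [4] S(add(add(SZ, SZ), mul(add(SZ, SZ), add(SSZ, SZ))))
  [5] S(add(S(add(Z, SZ)), mul(add(SZ, SZ), add(SSZ, SZ))))
  [6] S(S(add(add(Z, SZ), mul(add(SZ, SZ), add(SSZ, SZ)))))
  [7] S(S(add(SZ, mul(add(SZ, SZ), add(SSZ, SZ)))))
  [8] S(S(S(add(Z, mul(add(SZ, SZ), add(SSZ, SZ))))))
  [9] S(S(S(mul(add(SZ, SZ), add(SSZ, SZ)))))
  [10] S(S(S(mul(S(add(Z, SZ)), add(SSZ, SZ)))))
  [11] S(S(S(add(add(SSZ, SZ), mul(add(Z, SZ), add(SSZ, SZ))))))
  [12] S(S(S(add(S(add(SZ, SZ)), mul(add(Z, SZ), add(SSZ, SZ))))))
  [13] S(S(S(S(add(add(SZ, SZ), mul(add(Z, SZ), add(SSZ, SZ)))))))
  [14] S(S(S(S(add(S(add(Z, SZ)), mul(add(Z, SZ), add(SSZ, SZ)))))))
  [15] S(S(S(S(S(add(add(Z, SZ), mul(add(Z, SZ), add(SSZ, SZ))))))))
  [16] S(S(S(S(S(add(SZ, mul(add(Z, SZ), add(SSZ, SZ))))))))
  [17] S(S(S(S(S(S(add(Z, mul(add(Z, SZ), add(SSZ, SZ)))))))))
  [18] S(S(S(S(S(S(mul(add(Z, SZ), add(SSZ, SZ))))))))
  [19] S(S(S(S(S(S(mul(SZ, add(SSZ, SZ))))))))
  [20] S(S(S(S(S(S(add(add(SSZ, SZ), mul(Z, add(SSZ, SZ)))))))))
  [21] S(S(S(S(S(S(add(S(add(SZ, SZ)), mul(Z, add(SSZ, SZ)))))))))
  [22] S(S(S(S(S(S(S(add(add(SZ, SZ), mul(Z, add(SSZ, SZ))))))))))
  [23] S(S(S(S(S(S(S(add(S(add(Z, SZ)), mul(Z, add(SSZ, SZ))))))))))
  [24] S(S(S(S(S(S(S(S(add(add(Z, SZ), mul(Z, add(SSZ, SZ)))))))))))
  [25] S(S(S(S(S(S(S(S(add(SZ, mul(Z, add(SSZ, SZ)))))))))))
  [26] S(S(S(S(S(S(S(S(S(add(Z, mul(Z, add(SSZ, SZ))))))))))))
  [27] S(S(S(S(S(S(S(S(S(mul(Z, add(SSZ, SZ)))))))))))
  [28] S^9(Z)

Term B:
  start: mul(SSSZ, add(add(SZ, SZ), add(SZ, Z)))
  [1] add(add(add(SZ, SZ), add(SZ, Z)), mul(SSZ, add(add(SZ, SZ), add(SZ, Z))))
  [2] add(add(S(add(Z, SZ)), add(SZ, Z)), mul(SSZ, add(add(SZ, SZ), add(SZ, Z))))
  [3] add(S(add(add(Z, SZ), add(SZ, Z))), mul(SSZ, add(add(SZ, SZ), add(SZ, Z))))
  [4] S(add(add(add(Z, SZ), add(SZ, Z)), mul(SSZ, add(add(SZ, SZ), add(SZ, Z)))))
  [5] S(add(add(SZ, add(SZ, Z)), mul(SSZ, add(add(SZ, SZ), add(SZ, Z)))))
  [6] S(add(S(add(Z, add(SZ, Z))), mul(SSZ, add(add(SZ, SZ), add(SZ, Z)))))
  [7] S(S(add(add(Z, add(SZ, Z)), mul(SSZ, add(add(SZ, SZ), add(SZ, Z))))))
  [8] S(S(add(add(SZ, Z), mul(SSZ, add(add(SZ, SZ), add(SZ, Z))))))
  [9] S(S(add(S(add(Z, Z)), mul(SSZ, add(add(SZ, SZ), add(SZ, Z))))))
  [10] S(S(S(add(add(Z, Z), mul(SSZ, add(add(SZ, SZ), add(SZ, Z)))))))
  [11] S(S(S(add(Z, mul(SSZ, add(add(SZ, SZ), add(SZ, Z)))))))
  [12] S(S(S(mul(SSZ, add(add(SZ, SZ), add(SZ, Z))))))
  [13] S(S(S(add(add(add(SZ, SZ), add(SZ, Z)), mul(SZ, add(add(SZ, SZ), add(SZ, Z)))))))
  [14] S(S(S(add(add(S(add(Z, SZ)), add(SZ, Z)), mul(SZ, add(add(SZ, SZ), add(SZ, Z)))))))
  [15] S(S(S(add(S(add(add(Z, SZ), add(SZ, Z))), mul(SZ, add(add(SZ, SZ), add(SZ, Z)))))))
  [16] S(S(S(S(add(add(add(Z, SZ), add(SZ, Z)), mul(SZ, add(add(SZ, SZ), add(SZ, Z))))))))
  [17] S(S(S(S(add(add(SZ, add(SZ, Z)), mul(SZ, add(add(SZ, SZ), add(SZ, Z))))))))
  [18] S(S(S(S(add(S(add(Z, add(SZ, Z))), mul(SZ, add(add(SZ, SZ), add(SZ, Z))))))))
  [19] S(S(S(S(S(add(add(Z, add(SZ, Z)), mul(SZ, add(add(SZ, SZ), add(SZ, Z)))))))))
  [20] S(S(S(S(S(add(add(SZ, Z), mul(SZ, add(add(SZ, SZ), add(SZ, Z)))))))))
  [21] S(S(S(S(S(add(S(add(Z, Z)), mul(SZ, add(add(SZ, SZ), add(SZ, Z)))))))))
  [22] S(S(S(S(S(S(add(add(Z, Z), mul(SZ, add(add(SZ, SZ), add(SZ, Z))))))))))
  [23] S(S(S(S(S(S(add(Z, mul(SZ, add(add(SZ, SZ), add(SZ, Z))))))))))
  [24] S(S(S(S(S(S(mul(SZ, add(add(SZ, SZ), add(SZ, Z)))))))))
  [25] S(S(S(S(S(S(add(add(add(SZ, SZ), add(SZ, Z)), mul(Z, add(add(SZ, SZ), add(SZ, Z))))))))))
  [26] S(S(S(S(S(S(add(add(S(add(Z, SZ)), add(SZ, Z)), mul(Z, add(add(SZ, SZ), add(SZ, Z))))))))))
  [27] S(S(S(S(S(S(add(S(add(add(Z, SZ), add(SZ, Z))), mul(Z, add(add(SZ, SZ), add(SZ, Z))))))))))
  [28] S(S(S(S(S(S(S(add(add(add(Z, SZ), add(SZ, Z)), mul(Z, add(add(SZ, SZ), add(SZ, Z)))))))))))
  [29] S(S(S(S(S(S(S(add(add(SZ, add(SZ, Z)), mul(Z, add(add(SZ, SZ), add(SZ, Z)))))))))))
  [30] S(S(S(S(S(S(S(add(S(add(Z, add(SZ, Z))), mul(Z, add(add(SZ, SZ), add(SZ, Z)))))))))))
  [31] S(S(S(S(S(S(S(S(add(add(Z, add(SZ, Z)), mul(Z, add(add(SZ, SZ), add(SZ, Z))))))))))))
  [32] S(S(S(S(S(S(S(S(add(add(SZ, Z), mul(Z, add(add(SZ, SZ), add(SZ, Z))))))))))))
  [33] S(S(S(S(S(S(S(S(add(S(add(Z, Z)), mul(Z, add(add(SZ, SZ), add(SZ, Z))))))))))))
  [34] S(S(S(S(S(S(S(S(S(add(add(Z, Z), mul(Z, add(add(SZ, SZ), add(SZ, Z)))))))))))))
  [35] S(S(S(S(S(S(S(S(S(add(Z, mul(Z, add(add(SZ, SZ), add(SZ, Z)))))))))))))
  [36] S(S(S(S(S(S(S(S(S(mul(Z, add(add(SZ, SZ), add(SZ, Z))))))))))))
  [37] S^9(Z)

Answer: SAME — A ⇓ S^9(Z), B ⇓ S^9(Z)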